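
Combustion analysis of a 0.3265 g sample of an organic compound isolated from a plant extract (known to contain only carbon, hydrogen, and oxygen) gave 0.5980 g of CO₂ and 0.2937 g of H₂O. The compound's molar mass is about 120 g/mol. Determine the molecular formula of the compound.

C5H12O3

mol C = 0.5980 g CO₂ ÷ 44.009 g/mol = 0.013588 mol
mol H = 2 × 0.2937 g H₂O ÷ 18.015 g/mol = 0.032606 mol
mass O = 0.3265 − (0.16321 + 0.032867) = 0.13043 g → mol O = 0.13043 ÷ 15.999 = 0.0081521 mol
Divide by the smallest (0.0081521 mol): C 1.667, H 4.000, O 1.000
Multiplying each by 3 gives whole numbers: C 5.00, H 12.00, O 3.00
Empirical formula: C5H12O3
Empirical-formula mass = 120.15 g/mol; 120 ÷ 120.15 ≈ 1, so the molecular formula is C5H12O3.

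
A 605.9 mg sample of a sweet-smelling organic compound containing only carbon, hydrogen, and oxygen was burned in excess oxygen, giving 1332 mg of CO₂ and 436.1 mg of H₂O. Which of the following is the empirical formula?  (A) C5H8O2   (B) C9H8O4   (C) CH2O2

mol C = 1.332 g CO₂ ÷ 44.009 g/mol = 0.030267 mol
mol H = 2 × 0.4361 g H₂O ÷ 18.015 g/mol = 0.048415 mol
mass O = 0.6059 − (0.36353 + 0.048803) = 0.19357 g → mol O = 0.19357 ÷ 15.999 = 0.012099 mol
Divide by the smallest (0.012099 mol): C 2.502, H 4.002, O 1.000
Multiplying each by 2 gives whole numbers: C 5.00, H 8.00, O 2.00

(A) C5H8O2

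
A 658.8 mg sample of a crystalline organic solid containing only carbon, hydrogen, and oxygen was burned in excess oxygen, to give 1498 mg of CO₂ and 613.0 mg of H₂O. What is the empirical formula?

C3H6O

mol C = 1.498 g CO₂ ÷ 44.009 g/mol = 0.034038 mol
mol H = 2 × 0.6130 g H₂O ÷ 18.015 g/mol = 0.068054 mol
mass O = 0.6588 − (0.40884 + 0.068599) = 0.18136 g → mol O = 0.18136 ÷ 15.999 = 0.011336 mol
Divide by the smallest (0.011336 mol): C 3.003, H 6.003, O 1.000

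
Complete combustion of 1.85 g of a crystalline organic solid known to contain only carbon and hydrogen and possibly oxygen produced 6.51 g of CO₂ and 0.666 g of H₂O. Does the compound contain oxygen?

no

mol C = 6.51 g CO₂ ÷ 44.009 g/mol = 0.1479 mol
mol H = 2 × 0.666 g H₂O ÷ 18.015 g/mol = 0.07394 mol
C and H together account for 1.851 g — essentially the entire 1.85 g sample — so the compound contains no oxygen.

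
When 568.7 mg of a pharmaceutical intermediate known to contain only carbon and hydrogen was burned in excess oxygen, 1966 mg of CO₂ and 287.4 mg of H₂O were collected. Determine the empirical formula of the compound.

mol C = 1.966 g CO₂ ÷ 44.009 g/mol = 0.044673 mol
mol H = 2 × 0.2874 g H₂O ÷ 18.015 g/mol = 0.031907 mol
Divide by the smallest (0.031907 mol): C 1.400, H 1.000
Multiplying each by 5 gives whole numbers: C 7.00, H 5.00

C7H5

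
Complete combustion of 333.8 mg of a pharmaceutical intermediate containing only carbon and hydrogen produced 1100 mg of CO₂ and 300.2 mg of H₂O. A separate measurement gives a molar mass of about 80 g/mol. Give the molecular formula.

C6H8

mol C = 1.100 g CO₂ ÷ 44.009 g/mol = 0.024995 mol
mol H = 2 × 0.3002 g H₂O ÷ 18.015 g/mol = 0.033328 mol
Divide by the smallest (0.024995 mol): C 1.000, H 1.333
Multiplying each by 3 gives whole numbers: C 3.00, H 4.00
Empirical formula: C3H4
Empirical-formula mass = 40.06 g/mol; 80 ÷ 40.06 ≈ 2, so the molecular formula is C6H8.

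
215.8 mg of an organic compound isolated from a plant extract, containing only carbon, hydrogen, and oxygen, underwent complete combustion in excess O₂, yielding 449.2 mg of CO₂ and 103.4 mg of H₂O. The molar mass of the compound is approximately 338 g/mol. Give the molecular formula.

mol C = 0.4492 g CO₂ ÷ 44.009 g/mol = 0.010207 mol
mol H = 2 × 0.1034 g H₂O ÷ 18.015 g/mol = 0.011479 mol
mass O = 0.2158 − (0.12260 + 0.011571) = 0.081633 g → mol O = 0.081633 ÷ 15.999 = 0.0051024 mol
Divide by the smallest (0.0051024 mol): C 2.000, H 2.250, O 1.000
Multiplying each by 4 gives whole numbers: C 8.00, H 9.00, O 4.00
Empirical formula: C8H9O4
Empirical-formula mass = 169.16 g/mol; 338 ÷ 169.16 ≈ 2, so the molecular formula is C16H18O8.

C16H18O8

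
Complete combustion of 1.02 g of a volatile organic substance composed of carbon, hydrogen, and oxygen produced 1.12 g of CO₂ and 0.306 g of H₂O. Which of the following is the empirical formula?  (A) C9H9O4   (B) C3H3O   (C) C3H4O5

(C) C3H4O5

mol C = 1.12 g CO₂ ÷ 44.009 g/mol = 0.02545 mol
mol H = 2 × 0.306 g H₂O ÷ 18.015 g/mol = 0.03397 mol
mass O = 1.02 − (0.3057 + 0.03424) = 0.6801 g → mol O = 0.6801 ÷ 15.999 = 0.04251 mol
Divide by the smallest (0.02545 mol): C 1.000, H 1.335, O 1.670
Multiplying each by 3 gives whole numbers: C 3.00, H 4.00, O 5.01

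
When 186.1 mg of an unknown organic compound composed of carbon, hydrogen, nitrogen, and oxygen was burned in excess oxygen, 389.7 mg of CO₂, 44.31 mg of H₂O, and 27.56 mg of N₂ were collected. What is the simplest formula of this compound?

C9H5N2O3

mol C = 0.3897 g CO₂ ÷ 44.009 g/mol = 0.0088550 mol
mol H = 2 × 0.04431 g H₂O ÷ 18.015 g/mol = 0.0049192 mol
mol N = 2 × 0.02756 g N₂ ÷ 28.014 g/mol = 0.0019676 mol
mass O = 0.1861 − (0.10636 + 0.0049586 + 0.027560) = 0.047224 g → mol O = 0.047224 ÷ 15.999 = 0.0029517 mol
Divide by the smallest (0.0019676 mol): C 4.500, H 2.500, N 1.000, O 1.500
Multiplying each by 2 gives whole numbers: C 9.00, H 5.00, N 2.00, O 3.00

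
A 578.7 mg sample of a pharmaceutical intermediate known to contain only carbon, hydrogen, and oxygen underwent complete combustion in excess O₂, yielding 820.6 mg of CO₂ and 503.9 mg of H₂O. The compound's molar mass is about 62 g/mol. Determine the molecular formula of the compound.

C2H6O2

mol C = 0.8206 g CO₂ ÷ 44.009 g/mol = 0.018646 mol
mol H = 2 × 0.5039 g H₂O ÷ 18.015 g/mol = 0.055942 mol
mass O = 0.5787 − (0.22396 + 0.056390) = 0.29835 g → mol O = 0.29835 ÷ 15.999 = 0.018648 mol
Divide by the smallest (0.018646 mol): C 1.000, H 3.000, O 1.000
Empirical formula: CH3O
Empirical-formula mass = 31.03 g/mol; 62 ÷ 31.03 ≈ 2, so the molecular formula is C2H6O2.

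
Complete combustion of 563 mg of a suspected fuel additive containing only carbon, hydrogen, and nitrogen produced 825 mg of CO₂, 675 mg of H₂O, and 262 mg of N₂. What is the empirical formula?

CH4N

mol C = 0.825 g CO₂ ÷ 44.009 g/mol = 0.01875 mol
mol H = 2 × 0.675 g H₂O ÷ 18.015 g/mol = 0.07494 mol
mol N = 2 × 0.262 g N₂ ÷ 28.014 g/mol = 0.01870 mol
Divide by the smallest (0.01870 mol): C 1.002, H 4.006, N 1.000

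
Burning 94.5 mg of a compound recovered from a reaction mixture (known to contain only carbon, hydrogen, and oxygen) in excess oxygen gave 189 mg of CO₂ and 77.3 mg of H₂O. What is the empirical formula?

mol C = 0.189 g CO₂ ÷ 44.009 g/mol = 0.004295 mol
mol H = 2 × 0.0773 g H₂O ÷ 18.015 g/mol = 0.008582 mol
mass O = 0.0945 − (0.05158 + 0.008650) = 0.03427 g → mol O = 0.03427 ÷ 15.999 = 0.002142 mol
Divide by the smallest (0.002142 mol): C 2.005, H 4.007, O 1.000

C2H4O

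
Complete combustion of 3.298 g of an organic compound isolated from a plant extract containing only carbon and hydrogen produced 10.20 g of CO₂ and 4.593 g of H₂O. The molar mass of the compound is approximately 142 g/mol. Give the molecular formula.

C10H22

mol C = 10.20 g CO₂ ÷ 44.009 g/mol = 0.23177 mol
mol H = 2 × 4.593 g H₂O ÷ 18.015 g/mol = 0.50991 mol
Divide by the smallest (0.23177 mol): C 1.000, H 2.200
Multiplying each by 5 gives whole numbers: C 5.00, H 11.00
Empirical formula: C5H11
Empirical-formula mass = 71.14 g/mol; 142 ÷ 71.14 ≈ 2, so the molecular formula is C10H22.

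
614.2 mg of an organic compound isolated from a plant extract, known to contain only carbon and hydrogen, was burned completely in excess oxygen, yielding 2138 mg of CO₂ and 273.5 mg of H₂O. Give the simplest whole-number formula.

mol C = 2.138 g CO₂ ÷ 44.009 g/mol = 0.048581 mol
mol H = 2 × 0.2735 g H₂O ÷ 18.015 g/mol = 0.030364 mol
Divide by the smallest (0.030364 mol): C 1.600, H 1.000
Multiplying each by 5 gives whole numbers: C 8.00, H 5.00

C8H5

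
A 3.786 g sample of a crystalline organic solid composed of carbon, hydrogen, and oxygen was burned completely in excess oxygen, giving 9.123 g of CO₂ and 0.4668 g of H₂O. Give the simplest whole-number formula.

C8H2O3

mol C = 9.123 g CO₂ ÷ 44.009 g/mol = 0.20730 mol
mol H = 2 × 0.4668 g H₂O ÷ 18.015 g/mol = 0.051823 mol
mass O = 3.786 − (2.4899 + 0.052238) = 1.2439 g → mol O = 1.2439 ÷ 15.999 = 0.077749 mol
Divide by the smallest (0.051823 mol): C 4.000, H 1.000, O 1.500
Multiplying each by 2 gives whole numbers: C 8.00, H 2.00, O 3.00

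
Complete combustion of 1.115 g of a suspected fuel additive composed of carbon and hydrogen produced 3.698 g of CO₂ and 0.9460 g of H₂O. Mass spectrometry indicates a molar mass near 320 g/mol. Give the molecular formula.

C24H30

mol C = 3.698 g CO₂ ÷ 44.009 g/mol = 0.084028 mol
mol H = 2 × 0.9460 g H₂O ÷ 18.015 g/mol = 0.10502 mol
Divide by the smallest (0.084028 mol): C 1.000, H 1.250
Multiplying each by 4 gives whole numbers: C 4.00, H 5.00
Empirical formula: C4H5
Empirical-formula mass = 53.08 g/mol; 320 ÷ 53.08 ≈ 6, so the molecular formula is C24H30.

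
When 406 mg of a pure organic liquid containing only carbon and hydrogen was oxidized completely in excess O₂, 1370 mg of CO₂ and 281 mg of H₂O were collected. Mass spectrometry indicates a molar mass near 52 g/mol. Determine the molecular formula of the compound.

mol C = 1.37 g CO₂ ÷ 44.009 g/mol = 0.03113 mol
mol H = 2 × 0.281 g H₂O ÷ 18.015 g/mol = 0.03120 mol
Divide by the smallest (0.03113 mol): C 1.000, H 1.002
Empirical formula: CH
Empirical-formula mass = 13.02 g/mol; 52 ÷ 13.02 ≈ 4, so the molecular formula is C4H4.

C4H4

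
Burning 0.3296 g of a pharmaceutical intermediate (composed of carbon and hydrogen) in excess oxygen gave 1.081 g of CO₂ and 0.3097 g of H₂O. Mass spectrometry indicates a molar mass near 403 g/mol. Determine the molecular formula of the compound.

C30H42

mol C = 1.081 g CO₂ ÷ 44.009 g/mol = 0.024563 mol
mol H = 2 × 0.3097 g H₂O ÷ 18.015 g/mol = 0.034382 mol
Divide by the smallest (0.024563 mol): C 1.000, H 1.400
Multiplying each by 5 gives whole numbers: C 5.00, H 7.00
Empirical formula: C5H7
Empirical-formula mass = 67.11 g/mol; 403 ÷ 67.11 ≈ 6, so the molecular formula is C30H42.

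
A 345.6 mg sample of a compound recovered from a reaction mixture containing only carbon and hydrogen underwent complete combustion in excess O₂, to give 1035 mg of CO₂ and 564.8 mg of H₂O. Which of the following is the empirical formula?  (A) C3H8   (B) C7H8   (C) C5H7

(A) C3H8

mol C = 1.035 g CO₂ ÷ 44.009 g/mol = 0.023518 mol
mol H = 2 × 0.5648 g H₂O ÷ 18.015 g/mol = 0.062703 mol
Divide by the smallest (0.023518 mol): C 1.000, H 2.666
Multiplying each by 3 gives whole numbers: C 3.00, H 8.00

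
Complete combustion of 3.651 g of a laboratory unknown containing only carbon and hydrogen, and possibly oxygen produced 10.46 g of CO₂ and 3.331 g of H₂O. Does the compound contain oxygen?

yes

mol C = 10.46 g CO₂ ÷ 44.009 g/mol = 0.23768 mol
mol H = 2 × 3.331 g H₂O ÷ 18.015 g/mol = 0.36980 mol
C and H account for only 3.2275 g of the 3.651 g sample; the remaining 0.42348 g must be oxygen.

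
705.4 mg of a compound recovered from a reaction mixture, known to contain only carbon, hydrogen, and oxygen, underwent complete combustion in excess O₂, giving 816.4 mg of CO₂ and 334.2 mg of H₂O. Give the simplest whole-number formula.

mol C = 0.8164 g CO₂ ÷ 44.009 g/mol = 0.018551 mol
mol H = 2 × 0.3342 g H₂O ÷ 18.015 g/mol = 0.037102 mol
mass O = 0.7054 − (0.22281 + 0.037399) = 0.44519 g → mol O = 0.44519 ÷ 15.999 = 0.027826 mol
Divide by the smallest (0.018551 mol): C 1.000, H 2.000, O 1.500
Multiplying each by 2 gives whole numbers: C 2.00, H 4.00, O 3.00

C2H4O3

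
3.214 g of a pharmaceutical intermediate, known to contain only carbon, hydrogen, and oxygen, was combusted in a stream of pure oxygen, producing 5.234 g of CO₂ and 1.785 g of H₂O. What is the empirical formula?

mol C = 5.234 g CO₂ ÷ 44.009 g/mol = 0.11893 mol
mol H = 2 × 1.785 g H₂O ÷ 18.015 g/mol = 0.19817 mol
mass O = 3.214 − (1.4285 + 0.19975) = 1.5858 g → mol O = 1.5858 ÷ 15.999 = 0.099117 mol
Divide by the smallest (0.099117 mol): C 1.200, H 1.999, O 1.000
Multiplying each by 5 gives whole numbers: C 6.00, H 10.00, O 5.00

C6H10O5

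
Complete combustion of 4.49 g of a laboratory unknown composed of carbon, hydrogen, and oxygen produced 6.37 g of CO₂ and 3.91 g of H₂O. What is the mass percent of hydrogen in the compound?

mol C = 6.37 g CO₂ ÷ 44.009 g/mol = 0.1447 mol
mol H = 2 × 3.91 g H₂O ÷ 18.015 g/mol = 0.4341 mol
mass O = 4.49 − (1.739 + 0.4376) = 2.314 g → mol O = 2.314 ÷ 15.999 = 0.1446 mol
mass % H = 0.4376 g ÷ 4.49 g × 100%

9.7%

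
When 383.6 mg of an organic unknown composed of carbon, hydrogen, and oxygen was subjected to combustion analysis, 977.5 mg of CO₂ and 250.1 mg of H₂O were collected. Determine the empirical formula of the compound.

mol C = 0.9775 g CO₂ ÷ 44.009 g/mol = 0.022211 mol
mol H = 2 × 0.2501 g H₂O ÷ 18.015 g/mol = 0.027766 mol
mass O = 0.3836 − (0.26678 + 0.027988) = 0.088831 g → mol O = 0.088831 ÷ 15.999 = 0.0055523 mol
Divide by the smallest (0.0055523 mol): C 4.000, H 5.001, O 1.000

C4H5O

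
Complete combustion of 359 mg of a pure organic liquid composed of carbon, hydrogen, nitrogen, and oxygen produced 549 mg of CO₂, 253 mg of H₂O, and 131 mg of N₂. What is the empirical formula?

mol C = 0.549 g CO₂ ÷ 44.009 g/mol = 0.01247 mol
mol H = 2 × 0.253 g H₂O ÷ 18.015 g/mol = 0.02809 mol
mol N = 2 × 0.131 g N₂ ÷ 28.014 g/mol = 0.009352 mol
mass O = 0.359 − (0.1498 + 0.02831 + 0.1310) = 0.04985 g → mol O = 0.04985 ÷ 15.999 = 0.003116 mol
Divide by the smallest (0.003116 mol): C 4.003, H 9.014, N 3.001, O 1.000

C4H9N3O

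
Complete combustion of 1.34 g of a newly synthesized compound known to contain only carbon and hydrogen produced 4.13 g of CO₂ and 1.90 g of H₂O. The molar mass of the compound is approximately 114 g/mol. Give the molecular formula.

C8H18

mol C = 4.13 g CO₂ ÷ 44.009 g/mol = 0.09384 mol
mol H = 2 × 1.90 g H₂O ÷ 18.015 g/mol = 0.2109 mol
Divide by the smallest (0.09384 mol): C 1.000, H 2.248
Multiplying each by 4 gives whole numbers: C 4.00, H 8.99
Empirical formula: C4H9
Empirical-formula mass = 57.12 g/mol; 114 ÷ 57.12 ≈ 2, so the molecular formula is C8H18.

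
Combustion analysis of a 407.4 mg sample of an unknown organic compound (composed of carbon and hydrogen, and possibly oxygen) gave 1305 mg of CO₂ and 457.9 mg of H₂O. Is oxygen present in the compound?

no

mol C = 1.305 g CO₂ ÷ 44.009 g/mol = 0.029653 mol
mol H = 2 × 0.4579 g H₂O ÷ 18.015 g/mol = 0.050835 mol
C and H together account for 0.40740 g — essentially the entire 0.4074 g sample — so the compound contains no oxygen.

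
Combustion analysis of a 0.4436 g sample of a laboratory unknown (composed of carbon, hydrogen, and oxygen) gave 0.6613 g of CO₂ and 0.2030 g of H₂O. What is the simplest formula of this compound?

C2H3O2

mol C = 0.6613 g CO₂ ÷ 44.009 g/mol = 0.015026 mol
mol H = 2 × 0.2030 g H₂O ÷ 18.015 g/mol = 0.022537 mol
mass O = 0.4436 − (0.18048 + 0.022717) = 0.24040 g → mol O = 0.24040 ÷ 15.999 = 0.015026 mol
Divide by the smallest (0.015026 mol): C 1.000, H 1.500, O 1.000
Multiplying each by 2 gives whole numbers: C 2.00, H 3.00, O 2.00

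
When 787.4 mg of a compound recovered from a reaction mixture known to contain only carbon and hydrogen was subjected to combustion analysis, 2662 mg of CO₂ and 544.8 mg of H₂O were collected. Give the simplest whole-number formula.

CH

mol C = 2.662 g CO₂ ÷ 44.009 g/mol = 0.060488 mol
mol H = 2 × 0.5448 g H₂O ÷ 18.015 g/mol = 0.060483 mol
Divide by the smallest (0.060483 mol): C 1.000, H 1.000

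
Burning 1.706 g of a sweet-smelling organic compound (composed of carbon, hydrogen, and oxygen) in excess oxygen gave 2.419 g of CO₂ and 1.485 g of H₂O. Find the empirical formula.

mol C = 2.419 g CO₂ ÷ 44.009 g/mol = 0.054966 mol
mol H = 2 × 1.485 g H₂O ÷ 18.015 g/mol = 0.16486 mol
mass O = 1.706 − (0.66020 + 0.16618) = 0.87962 g → mol O = 0.87962 ÷ 15.999 = 0.054980 mol
Divide by the smallest (0.054966 mol): C 1.000, H 2.999, O 1.000

CH3O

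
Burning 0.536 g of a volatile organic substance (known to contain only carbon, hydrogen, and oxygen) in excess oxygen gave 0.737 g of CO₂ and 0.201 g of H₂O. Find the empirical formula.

mol C = 0.737 g CO₂ ÷ 44.009 g/mol = 0.01675 mol
mol H = 2 × 0.201 g H₂O ÷ 18.015 g/mol = 0.02231 mol
mass O = 0.536 − (0.2011 + 0.02249) = 0.3124 g → mol O = 0.3124 ÷ 15.999 = 0.01952 mol
Divide by the smallest (0.01675 mol): C 1.000, H 1.332, O 1.166
Multiplying each by 6 gives whole numbers: C 6.00, H 7.99, O 7.00

C6H8O7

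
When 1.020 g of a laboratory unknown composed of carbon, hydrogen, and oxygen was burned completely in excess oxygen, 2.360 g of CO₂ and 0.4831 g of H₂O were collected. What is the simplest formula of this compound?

mol C = 2.360 g CO₂ ÷ 44.009 g/mol = 0.053625 mol
mol H = 2 × 0.4831 g H₂O ÷ 18.015 g/mol = 0.053633 mol
mass O = 1.020 − (0.64409 + 0.054062) = 0.32184 g → mol O = 0.32184 ÷ 15.999 = 0.020116 mol
Divide by the smallest (0.020116 mol): C 2.666, H 2.666, O 1.000
Multiplying each by 3 gives whole numbers: C 8.00, H 8.00, O 3.00

C8H8O3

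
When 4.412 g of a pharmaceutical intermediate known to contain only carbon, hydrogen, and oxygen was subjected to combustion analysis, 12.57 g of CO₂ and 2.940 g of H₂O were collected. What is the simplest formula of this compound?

mol C = 12.57 g CO₂ ÷ 44.009 g/mol = 0.28562 mol
mol H = 2 × 2.940 g H₂O ÷ 18.015 g/mol = 0.32639 mol
mass O = 4.412 − (3.4306 + 0.32901) = 0.65237 g → mol O = 0.65237 ÷ 15.999 = 0.040776 mol
Divide by the smallest (0.040776 mol): C 7.005, H 8.005, O 1.000

C7H8O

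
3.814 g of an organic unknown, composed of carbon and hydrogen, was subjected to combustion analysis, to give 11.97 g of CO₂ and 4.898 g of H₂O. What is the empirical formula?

mol C = 11.97 g CO₂ ÷ 44.009 g/mol = 0.27199 mol
mol H = 2 × 4.898 g H₂O ÷ 18.015 g/mol = 0.54377 mol
Divide by the smallest (0.27199 mol): C 1.000, H 1.999

CH2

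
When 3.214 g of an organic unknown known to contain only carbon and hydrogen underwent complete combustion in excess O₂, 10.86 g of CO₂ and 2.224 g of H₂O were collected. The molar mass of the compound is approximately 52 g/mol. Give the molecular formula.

mol C = 10.86 g CO₂ ÷ 44.009 g/mol = 0.24677 mol
mol H = 2 × 2.224 g H₂O ÷ 18.015 g/mol = 0.24691 mol
Divide by the smallest (0.24677 mol): C 1.000, H 1.001
Empirical formula: CH
Empirical-formula mass = 13.02 g/mol; 52 ÷ 13.02 ≈ 4, so the molecular formula is C4H4.

C4H4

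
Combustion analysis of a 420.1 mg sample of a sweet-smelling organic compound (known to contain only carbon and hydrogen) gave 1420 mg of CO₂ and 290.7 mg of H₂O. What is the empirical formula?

mol C = 1.420 g CO₂ ÷ 44.009 g/mol = 0.032266 mol
mol H = 2 × 0.2907 g H₂O ÷ 18.015 g/mol = 0.032273 mol
Divide by the smallest (0.032266 mol): C 1.000, H 1.000

CH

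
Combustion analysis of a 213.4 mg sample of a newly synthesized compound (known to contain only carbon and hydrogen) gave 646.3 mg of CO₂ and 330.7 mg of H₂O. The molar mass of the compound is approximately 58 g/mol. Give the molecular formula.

mol C = 0.6463 g CO₂ ÷ 44.009 g/mol = 0.014686 mol
mol H = 2 × 0.3307 g H₂O ÷ 18.015 g/mol = 0.036714 mol
Divide by the smallest (0.014686 mol): C 1.000, H 2.500
Multiplying each by 2 gives whole numbers: C 2.00, H 5.00
Empirical formula: C2H5
Empirical-formula mass = 29.06 g/mol; 58 ÷ 29.06 ≈ 2, so the molecular formula is C4H10.

C4H10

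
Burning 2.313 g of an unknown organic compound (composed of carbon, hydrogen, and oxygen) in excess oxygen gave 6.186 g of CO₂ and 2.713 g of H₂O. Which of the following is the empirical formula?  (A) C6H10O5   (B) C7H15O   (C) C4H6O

mol C = 6.186 g CO₂ ÷ 44.009 g/mol = 0.14056 mol
mol H = 2 × 2.713 g H₂O ÷ 18.015 g/mol = 0.30119 mol
mass O = 2.313 − (1.6883 + 0.30360) = 0.32110 g → mol O = 0.32110 ÷ 15.999 = 0.020070 mol
Divide by the smallest (0.020070 mol): C 7.003, H 15.007, O 1.000

(B) C7H15O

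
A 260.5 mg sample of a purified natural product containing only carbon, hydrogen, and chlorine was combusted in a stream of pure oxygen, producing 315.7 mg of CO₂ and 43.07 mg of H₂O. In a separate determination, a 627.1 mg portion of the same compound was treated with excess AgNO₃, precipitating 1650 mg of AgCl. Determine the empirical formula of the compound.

C3H2Cl2

mol C = 0.3157 g CO₂ ÷ 44.009 g/mol = 0.0071735 mol
mol H = 2 × 0.04307 g H₂O ÷ 18.015 g/mol = 0.0047816 mol
From the AgCl data: mol Cl per gram of compound = (1.650 ÷ 143.318) ÷ 0.6271 = 0.018359 mol/g, so in the 0.2605 g combustion sample mol Cl = 0.0047825 mol
Divide by the smallest (0.0047816 mol): C 1.500, H 1.000, Cl 1.000
Multiplying each by 2 gives whole numbers: C 3.00, H 2.00, Cl 2.00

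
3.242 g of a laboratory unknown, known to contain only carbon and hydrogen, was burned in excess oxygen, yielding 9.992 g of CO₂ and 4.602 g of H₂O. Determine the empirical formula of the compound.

mol C = 9.992 g CO₂ ÷ 44.009 g/mol = 0.22704 mol
mol H = 2 × 4.602 g H₂O ÷ 18.015 g/mol = 0.51091 mol
Divide by the smallest (0.22704 mol): C 1.000, H 2.250
Multiplying each by 4 gives whole numbers: C 4.00, H 9.00

C4H9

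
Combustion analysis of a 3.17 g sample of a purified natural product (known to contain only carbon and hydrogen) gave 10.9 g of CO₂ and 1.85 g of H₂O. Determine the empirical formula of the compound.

mol C = 10.9 g CO₂ ÷ 44.009 g/mol = 0.2477 mol
mol H = 2 × 1.85 g H₂O ÷ 18.015 g/mol = 0.2054 mol
Divide by the smallest (0.2054 mol): C 1.206, H 1.000
Multiplying each by 5 gives whole numbers: C 6.03, H 5.00

C6H5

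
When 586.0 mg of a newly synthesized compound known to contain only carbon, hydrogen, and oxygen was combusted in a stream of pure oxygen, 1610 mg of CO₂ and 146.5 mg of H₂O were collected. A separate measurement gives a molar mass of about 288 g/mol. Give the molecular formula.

mol C = 1.610 g CO₂ ÷ 44.009 g/mol = 0.036583 mol
mol H = 2 × 0.1465 g H₂O ÷ 18.015 g/mol = 0.016264 mol
mass O = 0.5860 − (0.43940 + 0.016394) = 0.13020 g → mol O = 0.13020 ÷ 15.999 = 0.0081381 mol
Divide by the smallest (0.0081381 mol): C 4.495, H 1.999, O 1.000
Multiplying each by 2 gives whole numbers: C 8.99, H 4.00, O 2.00
Empirical formula: C9H4O2
Empirical-formula mass = 144.13 g/mol; 288 ÷ 144.13 ≈ 2, so the molecular formula is C18H8O4.

C18H8O4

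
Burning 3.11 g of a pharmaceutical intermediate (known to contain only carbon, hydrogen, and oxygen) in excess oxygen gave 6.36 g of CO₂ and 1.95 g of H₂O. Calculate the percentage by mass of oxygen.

mol C = 6.36 g CO₂ ÷ 44.009 g/mol = 0.1445 mol
mol H = 2 × 1.95 g H₂O ÷ 18.015 g/mol = 0.2165 mol
mass O = 3.11 − (1.736 + 0.2182) = 1.156 g → mol O = 1.156 ÷ 15.999 = 0.07225 mol
mass % O = 1.156 g ÷ 3.11 g × 100%

37.2%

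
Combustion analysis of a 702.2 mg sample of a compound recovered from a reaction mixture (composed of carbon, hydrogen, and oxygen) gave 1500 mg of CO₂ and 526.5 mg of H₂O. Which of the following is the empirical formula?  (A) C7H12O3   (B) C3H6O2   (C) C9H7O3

mol C = 1.500 g CO₂ ÷ 44.009 g/mol = 0.034084 mol
mol H = 2 × 0.5265 g H₂O ÷ 18.015 g/mol = 0.058451 mol
mass O = 0.7022 − (0.40938 + 0.058919) = 0.23390 g → mol O = 0.23390 ÷ 15.999 = 0.014620 mol
Divide by the smallest (0.014620 mol): C 2.331, H 3.998, O 1.000
Multiplying each by 3 gives whole numbers: C 6.99, H 11.99, O 3.00

(A) C7H12O3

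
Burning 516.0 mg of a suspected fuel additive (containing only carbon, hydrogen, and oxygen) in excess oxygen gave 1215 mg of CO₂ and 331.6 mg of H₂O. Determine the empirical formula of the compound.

mol C = 1.215 g CO₂ ÷ 44.009 g/mol = 0.027608 mol
mol H = 2 × 0.3316 g H₂O ÷ 18.015 g/mol = 0.036814 mol
mass O = 0.5160 − (0.33160 + 0.037108) = 0.14729 g → mol O = 0.14729 ÷ 15.999 = 0.0092063 mol
Divide by the smallest (0.0092063 mol): C 2.999, H 3.999, O 1.000

C3H4O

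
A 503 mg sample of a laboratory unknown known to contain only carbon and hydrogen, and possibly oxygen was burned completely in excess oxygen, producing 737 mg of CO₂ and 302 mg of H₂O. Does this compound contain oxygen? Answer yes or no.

yes

mol C = 0.737 g CO₂ ÷ 44.009 g/mol = 0.01675 mol
mol H = 2 × 0.302 g H₂O ÷ 18.015 g/mol = 0.03353 mol
C and H account for only 0.2349 g of the 0.503 g sample; the remaining 0.2681 g must be oxygen.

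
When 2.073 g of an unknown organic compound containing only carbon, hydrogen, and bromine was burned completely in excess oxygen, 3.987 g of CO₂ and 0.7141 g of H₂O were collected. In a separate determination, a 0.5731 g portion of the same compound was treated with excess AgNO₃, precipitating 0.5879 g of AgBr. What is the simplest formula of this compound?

C8H7Br

mol C = 3.987 g CO₂ ÷ 44.009 g/mol = 0.090595 mol
mol H = 2 × 0.7141 g H₂O ÷ 18.015 g/mol = 0.079278 mol
From the AgBr data: mol Br per gram of compound = (0.5879 ÷ 187.772) ÷ 0.5731 = 0.0054631 mol/g, so in the 2.073 g combustion sample mol Br = 0.011325 mol
Divide by the smallest (0.011325 mol): C 8.000, H 7.000, Br 1.000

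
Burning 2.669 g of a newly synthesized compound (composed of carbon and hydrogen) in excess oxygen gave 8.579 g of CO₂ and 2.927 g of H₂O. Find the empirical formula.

mol C = 8.579 g CO₂ ÷ 44.009 g/mol = 0.19494 mol
mol H = 2 × 2.927 g H₂O ÷ 18.015 g/mol = 0.32495 mol
Divide by the smallest (0.19494 mol): C 1.000, H 1.667
Multiplying each by 3 gives whole numbers: C 3.00, H 5.00

C3H5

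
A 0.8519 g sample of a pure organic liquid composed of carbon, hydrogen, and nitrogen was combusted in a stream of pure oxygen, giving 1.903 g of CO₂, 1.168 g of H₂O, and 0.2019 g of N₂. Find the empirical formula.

mol C = 1.903 g CO₂ ÷ 44.009 g/mol = 0.043241 mol
mol H = 2 × 1.168 g H₂O ÷ 18.015 g/mol = 0.12967 mol
mol N = 2 × 0.2019 g N₂ ÷ 28.014 g/mol = 0.014414 mol
Divide by the smallest (0.014414 mol): C 3.000, H 8.996, N 1.000

C3H9N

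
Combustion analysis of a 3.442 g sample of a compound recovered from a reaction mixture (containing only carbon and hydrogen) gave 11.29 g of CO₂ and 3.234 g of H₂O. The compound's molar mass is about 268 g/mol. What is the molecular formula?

C20H28

mol C = 11.29 g CO₂ ÷ 44.009 g/mol = 0.25654 mol
mol H = 2 × 3.234 g H₂O ÷ 18.015 g/mol = 0.35903 mol
Divide by the smallest (0.25654 mol): C 1.000, H 1.400
Multiplying each by 5 gives whole numbers: C 5.00, H 7.00
Empirical formula: C5H7
Empirical-formula mass = 67.11 g/mol; 268 ÷ 67.11 ≈ 4, so the molecular formula is C20H28.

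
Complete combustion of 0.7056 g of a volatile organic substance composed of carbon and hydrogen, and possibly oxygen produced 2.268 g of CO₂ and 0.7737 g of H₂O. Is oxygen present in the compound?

mol C = 2.268 g CO₂ ÷ 44.009 g/mol = 0.051535 mol
mol H = 2 × 0.7737 g H₂O ÷ 18.015 g/mol = 0.085895 mol
C and H together account for 0.70557 g — essentially the entire 0.7056 g sample — so the compound contains no oxygen.

no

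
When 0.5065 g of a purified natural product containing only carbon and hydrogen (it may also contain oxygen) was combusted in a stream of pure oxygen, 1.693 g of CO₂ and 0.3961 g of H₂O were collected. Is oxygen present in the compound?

mol C = 1.693 g CO₂ ÷ 44.009 g/mol = 0.038469 mol
mol H = 2 × 0.3961 g H₂O ÷ 18.015 g/mol = 0.043974 mol
C and H together account for 0.50638 g — essentially the entire 0.5065 g sample — so the compound contains no oxygen.

no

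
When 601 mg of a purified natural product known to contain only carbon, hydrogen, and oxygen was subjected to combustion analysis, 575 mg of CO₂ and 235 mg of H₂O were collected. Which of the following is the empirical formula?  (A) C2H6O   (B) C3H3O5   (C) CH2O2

(C) CH2O2

mol C = 0.575 g CO₂ ÷ 44.009 g/mol = 0.01307 mol
mol H = 2 × 0.235 g H₂O ÷ 18.015 g/mol = 0.02609 mol
mass O = 0.601 − (0.1569 + 0.02630) = 0.4178 g → mol O = 0.4178 ÷ 15.999 = 0.02611 mol
Divide by the smallest (0.01307 mol): C 1.000, H 1.997, O 1.999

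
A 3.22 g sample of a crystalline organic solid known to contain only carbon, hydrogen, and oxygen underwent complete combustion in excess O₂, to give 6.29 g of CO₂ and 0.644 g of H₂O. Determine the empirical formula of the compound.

C8H4O5

mol C = 6.29 g CO₂ ÷ 44.009 g/mol = 0.1429 mol
mol H = 2 × 0.644 g H₂O ÷ 18.015 g/mol = 0.07150 mol
mass O = 3.22 − (1.717 + 0.07207) = 1.431 g → mol O = 1.431 ÷ 15.999 = 0.08946 mol
Divide by the smallest (0.07150 mol): C 1.999, H 1.000, O 1.251
Multiplying each by 4 gives whole numbers: C 8.00, H 4.00, O 5.00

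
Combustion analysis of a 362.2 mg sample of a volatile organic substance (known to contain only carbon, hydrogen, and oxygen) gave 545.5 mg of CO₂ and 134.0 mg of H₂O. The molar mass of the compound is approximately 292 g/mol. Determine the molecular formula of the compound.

C10H12O10

mol C = 0.5455 g CO₂ ÷ 44.009 g/mol = 0.012395 mol
mol H = 2 × 0.1340 g H₂O ÷ 18.015 g/mol = 0.014876 mol
mass O = 0.3622 − (0.14888 + 0.014996) = 0.19833 g → mol O = 0.19833 ÷ 15.999 = 0.012396 mol
Divide by the smallest (0.012395 mol): C 1.000, H 1.200, O 1.000
Multiplying each by 5 gives whole numbers: C 5.00, H 6.00, O 5.00
Empirical formula: C5H6O5
Empirical-formula mass = 146.10 g/mol; 292 ÷ 146.10 ≈ 2, so the molecular formula is C10H12O10.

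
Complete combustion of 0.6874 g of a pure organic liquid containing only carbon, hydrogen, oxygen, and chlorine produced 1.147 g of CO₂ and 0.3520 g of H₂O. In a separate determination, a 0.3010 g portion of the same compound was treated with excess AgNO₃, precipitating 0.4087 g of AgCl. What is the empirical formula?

C4H6ClO

mol C = 1.147 g CO₂ ÷ 44.009 g/mol = 0.026063 mol
mol H = 2 × 0.3520 g H₂O ÷ 18.015 g/mol = 0.039079 mol
From the AgCl data: mol Cl per gram of compound = (0.4087 ÷ 143.318) ÷ 0.3010 = 0.0094741 mol/g, so in the 0.6874 g combustion sample mol Cl = 0.0065125 mol
mass O = 0.6874 − (0.31304 + 0.039391 + 0.23087) = 0.10410 g → mol O = 0.10410 ÷ 15.999 = 0.0065067 mol
Divide by the smallest (0.0065067 mol): C 4.006, H 6.006, Cl 1.001, O 1.000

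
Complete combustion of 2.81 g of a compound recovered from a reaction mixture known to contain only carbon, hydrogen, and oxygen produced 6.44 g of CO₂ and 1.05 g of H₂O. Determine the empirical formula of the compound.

mol C = 6.44 g CO₂ ÷ 44.009 g/mol = 0.1463 mol
mol H = 2 × 1.05 g H₂O ÷ 18.015 g/mol = 0.1166 mol
mass O = 2.81 − (1.758 + 0.1175) = 0.9349 g → mol O = 0.9349 ÷ 15.999 = 0.05843 mol
Divide by the smallest (0.05843 mol): C 2.504, H 1.995, O 1.000
Multiplying each by 2 gives whole numbers: C 5.01, H 3.99, O 2.00

C5H4O2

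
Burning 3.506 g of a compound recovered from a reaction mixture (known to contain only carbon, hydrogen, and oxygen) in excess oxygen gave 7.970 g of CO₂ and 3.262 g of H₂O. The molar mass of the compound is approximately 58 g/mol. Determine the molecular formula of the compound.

C3H6O

mol C = 7.970 g CO₂ ÷ 44.009 g/mol = 0.18110 mol
mol H = 2 × 3.262 g H₂O ÷ 18.015 g/mol = 0.36214 mol
mass O = 3.506 − (2.1752 + 0.36504) = 0.96578 g → mol O = 0.96578 ÷ 15.999 = 0.060365 mol
Divide by the smallest (0.060365 mol): C 3.000, H 5.999, O 1.000
Empirical formula: C3H6O
Empirical-formula mass = 58.08 g/mol; 58 ÷ 58.08 ≈ 1, so the molecular formula is C3H6O.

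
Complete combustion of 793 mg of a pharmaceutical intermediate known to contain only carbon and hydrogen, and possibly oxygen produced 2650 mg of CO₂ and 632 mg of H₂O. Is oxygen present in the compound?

no

mol C = 2.65 g CO₂ ÷ 44.009 g/mol = 0.06021 mol
mol H = 2 × 0.632 g H₂O ÷ 18.015 g/mol = 0.07016 mol
C and H together account for 0.7940 g — essentially the entire 0.793 g sample — so the compound contains no oxygen.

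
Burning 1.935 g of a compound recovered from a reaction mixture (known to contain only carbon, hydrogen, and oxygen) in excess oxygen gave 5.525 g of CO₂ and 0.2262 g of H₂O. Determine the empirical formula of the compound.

mol C = 5.525 g CO₂ ÷ 44.009 g/mol = 0.12554 mol
mol H = 2 × 0.2262 g H₂O ÷ 18.015 g/mol = 0.025112 mol
mass O = 1.935 − (1.5079 + 0.025313) = 0.40180 g → mol O = 0.40180 ÷ 15.999 = 0.025114 mol
Divide by the smallest (0.025112 mol): C 4.999, H 1.000, O 1.000

C5HO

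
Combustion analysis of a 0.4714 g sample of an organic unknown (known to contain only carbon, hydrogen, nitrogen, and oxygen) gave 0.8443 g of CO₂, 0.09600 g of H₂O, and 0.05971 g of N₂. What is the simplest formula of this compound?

mol C = 0.8443 g CO₂ ÷ 44.009 g/mol = 0.019185 mol
mol H = 2 × 0.09600 g H₂O ÷ 18.015 g/mol = 0.010658 mol
mol N = 2 × 0.05971 g N₂ ÷ 28.014 g/mol = 0.0042629 mol
mass O = 0.4714 − (0.23043 + 0.010743 + 0.059710) = 0.17052 g → mol O = 0.17052 ÷ 15.999 = 0.010658 mol
Divide by the smallest (0.0042629 mol): C 4.500, H 2.500, N 1.000, O 2.500
Multiplying each by 2 gives whole numbers: C 9.00, H 5.00, N 2.00, O 5.00

C9H5N2O5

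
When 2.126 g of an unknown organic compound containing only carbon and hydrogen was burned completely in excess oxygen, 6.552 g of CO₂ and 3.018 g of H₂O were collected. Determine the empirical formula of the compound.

mol C = 6.552 g CO₂ ÷ 44.009 g/mol = 0.14888 mol
mol H = 2 × 3.018 g H₂O ÷ 18.015 g/mol = 0.33505 mol
Divide by the smallest (0.14888 mol): C 1.000, H 2.251
Multiplying each by 4 gives whole numbers: C 4.00, H 9.00

C4H9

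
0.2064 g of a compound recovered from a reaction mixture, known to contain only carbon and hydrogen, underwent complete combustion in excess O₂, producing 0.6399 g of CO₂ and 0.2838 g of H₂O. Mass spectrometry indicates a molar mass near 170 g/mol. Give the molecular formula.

mol C = 0.6399 g CO₂ ÷ 44.009 g/mol = 0.014540 mol
mol H = 2 × 0.2838 g H₂O ÷ 18.015 g/mol = 0.031507 mol
Divide by the smallest (0.014540 mol): C 1.000, H 2.167
Multiplying each by 6 gives whole numbers: C 6.00, H 13.00
Empirical formula: C6H13
Empirical-formula mass = 85.17 g/mol; 170 ÷ 85.17 ≈ 2, so the molecular formula is C12H26.

C12H26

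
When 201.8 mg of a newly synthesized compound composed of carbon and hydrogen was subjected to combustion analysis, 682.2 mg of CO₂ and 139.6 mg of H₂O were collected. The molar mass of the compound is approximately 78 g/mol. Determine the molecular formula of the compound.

mol C = 0.6822 g CO₂ ÷ 44.009 g/mol = 0.015501 mol
mol H = 2 × 0.1396 g H₂O ÷ 18.015 g/mol = 0.015498 mol
Divide by the smallest (0.015498 mol): C 1.000, H 1.000
Empirical formula: CH
Empirical-formula mass = 13.02 g/mol; 78 ÷ 13.02 ≈ 6, so the molecular formula is C6H6.

C6H6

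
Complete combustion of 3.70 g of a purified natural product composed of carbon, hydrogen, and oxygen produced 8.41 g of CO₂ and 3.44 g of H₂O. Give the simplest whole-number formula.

mol C = 8.41 g CO₂ ÷ 44.009 g/mol = 0.1911 mol
mol H = 2 × 3.44 g H₂O ÷ 18.015 g/mol = 0.3819 mol
mass O = 3.70 − (2.295 + 0.3850) = 1.020 g → mol O = 1.020 ÷ 15.999 = 0.06374 mol
Divide by the smallest (0.06374 mol): C 2.998, H 5.992, O 1.000

C3H6O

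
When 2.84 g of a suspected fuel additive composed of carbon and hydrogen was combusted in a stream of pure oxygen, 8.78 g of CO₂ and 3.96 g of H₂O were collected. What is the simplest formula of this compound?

C5H11

mol C = 8.78 g CO₂ ÷ 44.009 g/mol = 0.1995 mol
mol H = 2 × 3.96 g H₂O ÷ 18.015 g/mol = 0.4396 mol
Divide by the smallest (0.1995 mol): C 1.000, H 2.204
Multiplying each by 5 gives whole numbers: C 5.00, H 11.02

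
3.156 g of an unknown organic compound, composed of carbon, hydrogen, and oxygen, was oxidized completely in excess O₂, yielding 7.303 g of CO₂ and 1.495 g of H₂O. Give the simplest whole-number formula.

C8H8O3

mol C = 7.303 g CO₂ ÷ 44.009 g/mol = 0.16594 mol
mol H = 2 × 1.495 g H₂O ÷ 18.015 g/mol = 0.16597 mol
mass O = 3.156 − (1.9931 + 0.16730) = 0.99555 g → mol O = 0.99555 ÷ 15.999 = 0.062226 mol
Divide by the smallest (0.062226 mol): C 2.667, H 2.667, O 1.000
Multiplying each by 3 gives whole numbers: C 8.00, H 8.00, O 3.00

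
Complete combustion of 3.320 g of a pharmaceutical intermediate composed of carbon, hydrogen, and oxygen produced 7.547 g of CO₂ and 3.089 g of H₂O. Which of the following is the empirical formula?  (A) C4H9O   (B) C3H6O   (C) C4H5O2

mol C = 7.547 g CO₂ ÷ 44.009 g/mol = 0.17149 mol
mol H = 2 × 3.089 g H₂O ÷ 18.015 g/mol = 0.34294 mol
mass O = 3.320 − (2.0597 + 0.34568) = 0.91458 g → mol O = 0.91458 ÷ 15.999 = 0.057165 mol
Divide by the smallest (0.057165 mol): C 3.000, H 5.999, O 1.000

(B) C3H6O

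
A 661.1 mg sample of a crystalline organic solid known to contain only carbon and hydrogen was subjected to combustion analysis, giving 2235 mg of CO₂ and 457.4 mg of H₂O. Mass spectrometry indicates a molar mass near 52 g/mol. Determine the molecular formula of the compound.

C4H4

mol C = 2.235 g CO₂ ÷ 44.009 g/mol = 0.050785 mol
mol H = 2 × 0.4574 g H₂O ÷ 18.015 g/mol = 0.050780 mol
Divide by the smallest (0.050780 mol): C 1.000, H 1.000
Empirical formula: CH
Empirical-formula mass = 13.02 g/mol; 52 ÷ 13.02 ≈ 4, so the molecular formula is C4H4.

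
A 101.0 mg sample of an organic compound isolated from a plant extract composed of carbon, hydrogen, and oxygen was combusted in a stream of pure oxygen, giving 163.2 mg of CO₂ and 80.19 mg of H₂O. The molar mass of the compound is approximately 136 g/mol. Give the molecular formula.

mol C = 0.1632 g CO₂ ÷ 44.009 g/mol = 0.0037083 mol
mol H = 2 × 0.08019 g H₂O ÷ 18.015 g/mol = 0.0089026 mol
mass O = 0.1010 − (0.044541 + 0.0089738) = 0.047485 g → mol O = 0.047485 ÷ 15.999 = 0.0029680 mol
Divide by the smallest (0.0029680 mol): C 1.249, H 2.999, O 1.000
Multiplying each by 4 gives whole numbers: C 5.00, H 12.00, O 4.00
Empirical formula: C5H12O4
Empirical-formula mass = 136.15 g/mol; 136 ÷ 136.15 ≈ 1, so the molecular formula is C5H12O4.

C5H12O4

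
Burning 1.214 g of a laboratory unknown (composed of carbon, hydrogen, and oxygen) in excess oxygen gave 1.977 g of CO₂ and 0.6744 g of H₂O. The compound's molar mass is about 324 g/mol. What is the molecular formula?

C12H20O10

mol C = 1.977 g CO₂ ÷ 44.009 g/mol = 0.044923 mol
mol H = 2 × 0.6744 g H₂O ÷ 18.015 g/mol = 0.074871 mol
mass O = 1.214 − (0.53957 + 0.075470) = 0.59896 g → mol O = 0.59896 ÷ 15.999 = 0.037438 mol
Divide by the smallest (0.037438 mol): C 1.200, H 2.000, O 1.000
Multiplying each by 5 gives whole numbers: C 6.00, H 10.00, O 5.00
Empirical formula: C6H10O5
Empirical-formula mass = 162.14 g/mol; 324 ÷ 162.14 ≈ 2, so the molecular formula is C12H20O10.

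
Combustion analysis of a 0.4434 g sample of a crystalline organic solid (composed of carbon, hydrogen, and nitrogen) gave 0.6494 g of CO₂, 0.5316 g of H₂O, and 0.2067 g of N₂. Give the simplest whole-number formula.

mol C = 0.6494 g CO₂ ÷ 44.009 g/mol = 0.014756 mol
mol H = 2 × 0.5316 g H₂O ÷ 18.015 g/mol = 0.059017 mol
mol N = 2 × 0.2067 g N₂ ÷ 28.014 g/mol = 0.014757 mol
Divide by the smallest (0.014756 mol): C 1.000, H 4.000, N 1.000

CH4N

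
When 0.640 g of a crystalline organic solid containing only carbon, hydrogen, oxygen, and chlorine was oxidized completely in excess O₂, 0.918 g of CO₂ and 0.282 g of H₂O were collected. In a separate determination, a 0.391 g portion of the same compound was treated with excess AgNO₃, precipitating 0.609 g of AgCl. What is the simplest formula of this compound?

mol C = 0.918 g CO₂ ÷ 44.009 g/mol = 0.02086 mol
mol H = 2 × 0.282 g H₂O ÷ 18.015 g/mol = 0.03131 mol
From the AgCl data: mol Cl per gram of compound = (0.609 ÷ 143.318) ÷ 0.391 = 0.01087 mol/g, so in the 0.640 g combustion sample mol Cl = 0.006955 mol
mass O = 0.640 − (0.2505 + 0.03156 + 0.2466) = 0.1113 g → mol O = 0.1113 ÷ 15.999 = 0.006959 mol
Divide by the smallest (0.006955 mol): C 2.999, H 4.501, Cl 1.000, O 1.000
Multiplying each by 2 gives whole numbers: C 6.00, H 9.00, Cl 2.00, O 2.00

C6H9Cl2O2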